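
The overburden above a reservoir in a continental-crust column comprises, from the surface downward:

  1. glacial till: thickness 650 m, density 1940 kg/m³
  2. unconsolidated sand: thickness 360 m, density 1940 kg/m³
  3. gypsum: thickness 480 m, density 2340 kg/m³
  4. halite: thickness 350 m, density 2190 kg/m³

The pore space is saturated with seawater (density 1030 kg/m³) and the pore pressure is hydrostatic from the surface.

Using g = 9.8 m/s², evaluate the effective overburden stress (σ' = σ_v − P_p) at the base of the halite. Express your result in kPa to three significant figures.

19100 kPa

Overburden (lithostatic) stress σ_v:
glacial till: 1940 kg/m³ × 9.8 m/s² × 650 m = 1.236×10^7 Pa = 12.36 MPa
unconsolidated sand: 1940 kg/m³ × 9.8 m/s² × 360 m = 6.844×10^6 Pa = 6.844 MPa
gypsum: 2340 kg/m³ × 9.8 m/s² × 480 m = 1.101×10^7 Pa = 11.01 MPa
halite: 2190 kg/m³ × 9.8 m/s² × 350 m = 7.512×10^6 Pa = 7.512 MPa
Total = 12.36 + 6.844 + 11.01 + 7.512 = 37.721 MPa
Pore pressure P_p = 1030 kg/m³ × 9.8 m/s² × 1840 m = 1.857×10^7 Pa = 18.57 MPa
Effective stress σ' = σ_v − P_p = 37.72 − 18.57 = 19.148 MPa = 19148 kPa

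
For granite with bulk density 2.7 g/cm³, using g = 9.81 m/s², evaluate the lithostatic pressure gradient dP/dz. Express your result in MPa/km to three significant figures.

dP/dz = ρg = 2700 kg/m³ × 9.81 m/s² = 26487 Pa/m
= 26487 Pa/m × (1 MPa/km / 1000.0 Pa/m) = 26.487 MPa/km

26.5 MPa/km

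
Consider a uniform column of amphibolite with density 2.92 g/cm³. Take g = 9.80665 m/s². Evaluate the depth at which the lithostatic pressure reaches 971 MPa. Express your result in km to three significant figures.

33.9 km

h = P/(ρg) = 971 MPa / (2920 kg/m³ × 9.80665 m/s²) = 9.710×10^8 Pa / 28635 Pa/m = 33909 m
= 33.909 km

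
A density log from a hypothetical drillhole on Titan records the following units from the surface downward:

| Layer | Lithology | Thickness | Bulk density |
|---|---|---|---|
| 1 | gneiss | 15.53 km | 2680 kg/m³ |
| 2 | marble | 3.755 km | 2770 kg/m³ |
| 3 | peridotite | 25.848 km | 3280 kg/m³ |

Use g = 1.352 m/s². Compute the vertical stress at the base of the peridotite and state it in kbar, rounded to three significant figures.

1.85 kbar

gneiss: 2680 kg/m³ × 1.352 m/s² × 15530 m = 5.627×10^7 Pa = 0.5627 kbar
marble: 2770 kg/m³ × 1.352 m/s² × 3755 m = 1.406×10^7 Pa = 0.1406 kbar
peridotite: 3280 kg/m³ × 1.352 m/s² × 25848 m = 1.146×10^8 Pa = 1.146 kbar
Total = 0.5627 + 0.1406 + 1.146 = 1.8496 kbar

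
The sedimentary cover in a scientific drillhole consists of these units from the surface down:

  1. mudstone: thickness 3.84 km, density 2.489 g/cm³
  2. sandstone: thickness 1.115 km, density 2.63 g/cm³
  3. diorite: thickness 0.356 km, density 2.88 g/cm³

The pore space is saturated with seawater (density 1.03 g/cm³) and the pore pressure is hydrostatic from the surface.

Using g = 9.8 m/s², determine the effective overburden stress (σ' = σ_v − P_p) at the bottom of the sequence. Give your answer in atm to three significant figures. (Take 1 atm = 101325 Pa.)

Overburden (lithostatic) stress σ_v:
mudstone: 2489 kg/m³ × 9.8 m/s² × 3840 m = 9.367×10^7 Pa = 93.67 MPa
sandstone: 2630 kg/m³ × 9.8 m/s² × 1115 m = 2.874×10^7 Pa = 28.74 MPa
diorite: 2880 kg/m³ × 9.8 m/s² × 356 m = 1.005×10^7 Pa = 10.05 MPa
Total = 93.67 + 28.74 + 10.05 = 132.45 MPa
Pore pressure P_p = 1030 kg/m³ × 9.8 m/s² × 5311 m = 5.361×10^7 Pa = 53.61 MPa
Effective stress σ' = σ_v − P_p = 132.5 − 53.61 = 78.843 MPa = 778.12 atm

778 atm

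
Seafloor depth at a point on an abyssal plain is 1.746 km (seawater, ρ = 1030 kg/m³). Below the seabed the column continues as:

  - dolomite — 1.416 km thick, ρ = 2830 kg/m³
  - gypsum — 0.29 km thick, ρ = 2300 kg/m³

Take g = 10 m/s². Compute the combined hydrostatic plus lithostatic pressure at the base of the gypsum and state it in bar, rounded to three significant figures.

647 bar

seawater: 1030 kg/m³ × 10 m/s² × 1746 m = 1.798×10^7 Pa = 179.8 bar
dolomite: 2830 kg/m³ × 10 m/s² × 1416 m = 4.007×10^7 Pa = 400.7 bar
gypsum: 2300 kg/m³ × 10 m/s² × 290 m = 6.670×10^6 Pa = 66.70 bar
Total = 179.8 + 400.7 + 66.70 = 647.27 bar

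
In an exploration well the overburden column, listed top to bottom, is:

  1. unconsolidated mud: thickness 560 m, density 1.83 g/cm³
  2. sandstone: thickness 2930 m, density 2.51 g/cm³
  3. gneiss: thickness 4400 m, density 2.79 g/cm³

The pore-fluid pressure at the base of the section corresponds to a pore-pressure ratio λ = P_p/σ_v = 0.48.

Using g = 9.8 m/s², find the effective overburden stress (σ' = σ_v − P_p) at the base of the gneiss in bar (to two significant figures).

1100 bar

Overburden (lithostatic) stress σ_v:
unconsolidated mud: 1830 kg/m³ × 9.8 m/s² × 560 m = 1.004×10^7 Pa = 10.04 MPa
sandstone: 2510 kg/m³ × 9.8 m/s² × 2930 m = 7.207×10^7 Pa = 72.07 MPa
gneiss: 2790 kg/m³ × 9.8 m/s² × 4400 m = 1.203×10^8 Pa = 120.3 MPa
Total = 10.04 + 72.07 + 120.3 = 202.42 MPa
Pore pressure P_p = λ·σ_v = 0.48 × 202.4 MPa = 97.16 MPa
Effective stress σ' = σ_v − P_p = 202.4 − 97.16 = 105.26 MPa = 1052.6 bar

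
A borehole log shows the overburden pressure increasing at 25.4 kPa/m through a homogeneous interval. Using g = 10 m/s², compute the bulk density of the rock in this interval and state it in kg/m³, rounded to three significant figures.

2540 kg/m³

ρ = (dP/dz)/g = 25.4 kPa/m / 10 m/s² = 25400 Pa/m / 10 m/s² = 2540.0 kg/m³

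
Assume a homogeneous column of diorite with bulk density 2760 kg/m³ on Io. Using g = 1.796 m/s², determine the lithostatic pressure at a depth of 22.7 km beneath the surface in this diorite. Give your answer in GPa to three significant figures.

diorite: 2760 kg/m³ × 1.796 m/s² × 22700 m = 1.125×10^8 Pa = 0.1125 GPa

0.113 GPa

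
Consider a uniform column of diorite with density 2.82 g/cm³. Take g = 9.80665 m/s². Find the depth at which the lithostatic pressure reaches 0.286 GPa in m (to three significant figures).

10300 m

h = P/(ρg) = 0.286 GPa / (2820 kg/m³ × 9.80665 m/s²) = 2.860×10^8 Pa / 27655 Pa/m = 10342 m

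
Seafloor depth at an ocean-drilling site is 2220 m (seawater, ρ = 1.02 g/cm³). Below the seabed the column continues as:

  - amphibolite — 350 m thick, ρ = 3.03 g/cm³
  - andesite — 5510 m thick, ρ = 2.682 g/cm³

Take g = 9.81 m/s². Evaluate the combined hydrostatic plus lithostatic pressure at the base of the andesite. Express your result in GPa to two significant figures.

0.18 GPa

seawater: 1020 kg/m³ × 9.81 m/s² × 2220 m = 2.221×10^7 Pa = 0.02221 GPa
amphibolite: 3030 kg/m³ × 9.81 m/s² × 350 m = 1.040×10^7 Pa = 0.01040 GPa
andesite: 2682 kg/m³ × 9.81 m/s² × 5510 m = 1.450×10^8 Pa = 0.1450 GPa
Total = 0.02221 + 0.01040 + 0.1450 = 0.17759 GPa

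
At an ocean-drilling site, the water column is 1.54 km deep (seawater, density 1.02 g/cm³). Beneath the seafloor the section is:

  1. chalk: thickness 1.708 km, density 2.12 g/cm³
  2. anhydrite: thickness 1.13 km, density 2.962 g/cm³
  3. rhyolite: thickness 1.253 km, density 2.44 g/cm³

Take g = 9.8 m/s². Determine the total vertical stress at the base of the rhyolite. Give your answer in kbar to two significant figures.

1.1 kbar

seawater: 1020 kg/m³ × 9.8 m/s² × 1540 m = 1.539×10^7 Pa = 0.1539 kbar
chalk: 2120 kg/m³ × 9.8 m/s² × 1708 m = 3.549×10^7 Pa = 0.3549 kbar
anhydrite: 2962 kg/m³ × 9.8 m/s² × 1130 m = 3.280×10^7 Pa = 0.3280 kbar
rhyolite: 2440 kg/m³ × 9.8 m/s² × 1253 m = 2.996×10^7 Pa = 0.2996 kbar
Total = 0.1539 + 0.3549 + 0.3280 + 0.2996 = 1.1364 kbar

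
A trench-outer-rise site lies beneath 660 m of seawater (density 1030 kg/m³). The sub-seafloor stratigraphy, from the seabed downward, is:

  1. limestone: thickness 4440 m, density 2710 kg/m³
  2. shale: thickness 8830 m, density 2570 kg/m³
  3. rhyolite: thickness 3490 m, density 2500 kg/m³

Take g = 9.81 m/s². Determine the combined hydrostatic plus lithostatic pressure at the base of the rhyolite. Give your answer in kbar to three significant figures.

4.33 kbar

seawater: 1030 kg/m³ × 9.81 m/s² × 660 m = 6.669×10^6 Pa = 0.06669 kbar
limestone: 2710 kg/m³ × 9.81 m/s² × 4440 m = 1.180×10^8 Pa = 1.180 kbar
shale: 2570 kg/m³ × 9.81 m/s² × 8830 m = 2.226×10^8 Pa = 2.226 kbar
rhyolite: 2500 kg/m³ × 9.81 m/s² × 3490 m = 8.559×10^7 Pa = 0.8559 kbar
Total = 0.06669 + 1.180 + 2.226 + 0.8559 = 4.3292 kbar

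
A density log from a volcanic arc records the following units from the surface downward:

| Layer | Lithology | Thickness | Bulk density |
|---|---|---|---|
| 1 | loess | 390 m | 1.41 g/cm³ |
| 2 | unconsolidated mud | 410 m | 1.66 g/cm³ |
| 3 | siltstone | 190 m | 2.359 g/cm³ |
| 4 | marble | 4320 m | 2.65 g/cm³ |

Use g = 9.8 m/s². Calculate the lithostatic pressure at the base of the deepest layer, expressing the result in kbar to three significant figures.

loess: 1410 kg/m³ × 9.8 m/s² × 390 m = 5.389×10^6 Pa = 0.05389 kbar
unconsolidated mud: 1660 kg/m³ × 9.8 m/s² × 410 m = 6.670×10^6 Pa = 0.06670 kbar
siltstone: 2359 kg/m³ × 9.8 m/s² × 190 m = 4.392×10^6 Pa = 0.04392 kbar
marble: 2650 kg/m³ × 9.8 m/s² × 4320 m = 1.122×10^8 Pa = 1.122 kbar
Total = 0.05389 + 0.06670 + 0.04392 + 1.122 = 1.2864 kbar

1.29 kbar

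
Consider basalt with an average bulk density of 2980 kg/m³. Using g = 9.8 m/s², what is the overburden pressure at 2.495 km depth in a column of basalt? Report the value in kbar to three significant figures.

basalt: 2980 kg/m³ × 9.8 m/s² × 2495 m = 7.286×10^7 Pa = 0.7286 kbar

0.729 kbar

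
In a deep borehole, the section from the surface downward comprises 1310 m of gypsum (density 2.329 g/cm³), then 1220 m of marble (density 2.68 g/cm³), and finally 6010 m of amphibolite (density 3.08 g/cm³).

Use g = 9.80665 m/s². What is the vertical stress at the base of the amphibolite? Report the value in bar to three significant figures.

gypsum: 2329 kg/m³ × 9.80665 m/s² × 1310 m = 2.992×10^7 Pa = 299.2 bar
marble: 2680 kg/m³ × 9.80665 m/s² × 1220 m = 3.206×10^7 Pa = 320.6 bar
amphibolite: 3080 kg/m³ × 9.80665 m/s² × 6010 m = 1.815×10^8 Pa = 1815 bar
Total = 299.2 + 320.6 + 1815 = 2435.1 bar

2440 bar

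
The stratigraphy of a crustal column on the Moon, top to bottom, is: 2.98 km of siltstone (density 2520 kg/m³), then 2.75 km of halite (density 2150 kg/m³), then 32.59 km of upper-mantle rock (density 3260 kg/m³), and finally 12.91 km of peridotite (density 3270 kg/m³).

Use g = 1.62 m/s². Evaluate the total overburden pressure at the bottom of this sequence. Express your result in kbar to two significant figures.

2.6 kbar

siltstone: 2520 kg/m³ × 1.62 m/s² × 2980 m = 1.217×10^7 Pa = 0.1217 kbar
halite: 2150 kg/m³ × 1.62 m/s² × 2750 m = 9.578×10^6 Pa = 0.09578 kbar
upper-mantle rock: 3260 kg/m³ × 1.62 m/s² × 32590 m = 1.721×10^8 Pa = 1.721 kbar
peridotite: 3270 kg/m³ × 1.62 m/s² × 12910 m = 6.839×10^7 Pa = 0.6839 kbar
Total = 0.1217 + 0.09578 + 1.721 + 0.6839 = 2.6225 kbar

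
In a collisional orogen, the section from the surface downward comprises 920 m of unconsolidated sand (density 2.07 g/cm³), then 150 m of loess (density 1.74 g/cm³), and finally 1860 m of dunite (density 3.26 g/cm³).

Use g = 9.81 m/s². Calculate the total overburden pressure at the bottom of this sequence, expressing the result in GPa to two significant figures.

0.081 GPa

unconsolidated sand: 2070 kg/m³ × 9.81 m/s² × 920 m = 1.868×10^7 Pa = 0.01868 GPa
loess: 1740 kg/m³ × 9.81 m/s² × 150 m = 2.560×10^6 Pa = 2.560×10^-3 GPa
dunite: 3260 kg/m³ × 9.81 m/s² × 1860 m = 5.948×10^7 Pa = 0.05948 GPa
Total = 0.01868 + 2.560×10^-3 + 0.05948 = 0.080726 GPa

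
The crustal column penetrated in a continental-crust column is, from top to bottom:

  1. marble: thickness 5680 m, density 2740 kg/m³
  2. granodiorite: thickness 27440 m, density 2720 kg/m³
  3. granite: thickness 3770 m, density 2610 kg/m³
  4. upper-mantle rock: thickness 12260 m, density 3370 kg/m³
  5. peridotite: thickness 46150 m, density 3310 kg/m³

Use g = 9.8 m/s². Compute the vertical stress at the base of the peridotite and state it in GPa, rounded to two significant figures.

2.9 GPa

marble: 2740 kg/m³ × 9.8 m/s² × 5680 m = 1.525×10^8 Pa = 0.1525 GPa
granodiorite: 2720 kg/m³ × 9.8 m/s² × 27440 m = 7.314×10^8 Pa = 0.7314 GPa
granite: 2610 kg/m³ × 9.8 m/s² × 3770 m = 9.643×10^7 Pa = 0.09643 GPa
upper-mantle rock: 3370 kg/m³ × 9.8 m/s² × 12260 m = 4.049×10^8 Pa = 0.4049 GPa
peridotite: 3310 kg/m³ × 9.8 m/s² × 46150 m = 1.497×10^9 Pa = 1.497 GPa
Total = 0.1525 + 0.7314 + 0.09643 + 0.4049 + 1.497 = 2.8823 GPa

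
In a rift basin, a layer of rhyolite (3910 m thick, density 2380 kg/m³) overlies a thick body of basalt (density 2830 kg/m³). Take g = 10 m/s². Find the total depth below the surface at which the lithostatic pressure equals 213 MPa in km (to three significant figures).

Pressure at base of upper layers: 2380×10×3910 = 9.306×10^7 Pa = 93.06 MPa
Remaining pressure to be supplied by basalt: 2.130×10^8 − 9.306×10^7 = 1.199×10^8 Pa
Additional depth in basalt = 1.199×10^8 Pa / (2830 kg/m³ × 10 m/s²) = 4238.2 m
Total depth = 3910 m + 4238.2 m = 8148.2 m
= 8.1482 km

8.15 km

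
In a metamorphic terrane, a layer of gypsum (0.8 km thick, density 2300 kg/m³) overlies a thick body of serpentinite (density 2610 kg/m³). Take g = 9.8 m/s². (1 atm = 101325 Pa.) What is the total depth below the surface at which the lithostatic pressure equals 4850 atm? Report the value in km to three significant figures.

19.3 km

Pressure at base of upper layers: 2300×9.8×800 = 1.803×10^7 Pa = 178.0 atm
Remaining pressure to be supplied by serpentinite: 4.914×10^8 − 1.803×10^7 = 4.734×10^8 Pa
Additional depth in serpentinite = 4.734×10^8 Pa / (2610 kg/m³ × 9.8 m/s²) = 18508 m
Total depth = 800 m + 18508 m = 19308 m
= 19.308 km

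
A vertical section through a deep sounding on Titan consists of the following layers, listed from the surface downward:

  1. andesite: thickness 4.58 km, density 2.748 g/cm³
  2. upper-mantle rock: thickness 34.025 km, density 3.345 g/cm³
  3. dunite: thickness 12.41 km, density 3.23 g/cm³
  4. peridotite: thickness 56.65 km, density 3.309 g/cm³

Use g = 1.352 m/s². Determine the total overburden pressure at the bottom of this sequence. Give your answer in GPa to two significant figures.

0.48 GPa

andesite: 2748 kg/m³ × 1.352 m/s² × 4580 m = 1.702×10^7 Pa = 0.01702 GPa
upper-mantle rock: 3345 kg/m³ × 1.352 m/s² × 34025 m = 1.539×10^8 Pa = 0.1539 GPa
dunite: 3230 kg/m³ × 1.352 m/s² × 12410 m = 5.419×10^7 Pa = 0.05419 GPa
peridotite: 3309 kg/m³ × 1.352 m/s² × 56650 m = 2.534×10^8 Pa = 0.2534 GPa
Total = 0.01702 + 0.1539 + 0.05419 + 0.2534 = 0.47853 GPa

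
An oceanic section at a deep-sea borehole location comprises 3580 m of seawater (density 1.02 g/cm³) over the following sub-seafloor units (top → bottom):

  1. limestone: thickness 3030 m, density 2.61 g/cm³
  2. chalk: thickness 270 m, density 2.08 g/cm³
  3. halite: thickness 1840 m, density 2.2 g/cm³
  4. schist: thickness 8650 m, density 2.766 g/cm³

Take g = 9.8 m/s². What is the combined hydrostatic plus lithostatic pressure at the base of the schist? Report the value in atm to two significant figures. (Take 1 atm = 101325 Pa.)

3900 atm

seawater: 1020 kg/m³ × 9.8 m/s² × 3580 m = 3.579×10^7 Pa = 353.2 atm
limestone: 2610 kg/m³ × 9.8 m/s² × 3030 m = 7.750×10^7 Pa = 764.9 atm
chalk: 2080 kg/m³ × 9.8 m/s² × 270 m = 5.504×10^6 Pa = 54.32 atm
halite: 2200 kg/m³ × 9.8 m/s² × 1840 m = 3.967×10^7 Pa = 391.5 atm
schist: 2766 kg/m³ × 9.8 m/s² × 8650 m = 2.345×10^8 Pa = 2314 atm
Total = 353.2 + 764.9 + 54.32 + 391.5 + 2314 = 3878.0 atm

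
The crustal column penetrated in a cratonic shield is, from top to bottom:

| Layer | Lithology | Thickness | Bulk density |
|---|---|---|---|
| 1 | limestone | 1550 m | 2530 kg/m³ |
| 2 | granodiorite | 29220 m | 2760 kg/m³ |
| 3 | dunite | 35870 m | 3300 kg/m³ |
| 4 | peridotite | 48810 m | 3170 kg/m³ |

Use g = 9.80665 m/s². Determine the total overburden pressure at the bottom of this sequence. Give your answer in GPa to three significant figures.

3.51 GPa

limestone: 2530 kg/m³ × 9.80665 m/s² × 1550 m = 3.846×10^7 Pa = 0.03846 GPa
granodiorite: 2760 kg/m³ × 9.80665 m/s² × 29220 m = 7.909×10^8 Pa = 0.7909 GPa
dunite: 3300 kg/m³ × 9.80665 m/s² × 35870 m = 1.161×10^9 Pa = 1.161 GPa
peridotite: 3170 kg/m³ × 9.80665 m/s² × 48810 m = 1.517×10^9 Pa = 1.517 GPa
Total = 0.03846 + 0.7909 + 1.161 + 1.517 = 3.5075 GPa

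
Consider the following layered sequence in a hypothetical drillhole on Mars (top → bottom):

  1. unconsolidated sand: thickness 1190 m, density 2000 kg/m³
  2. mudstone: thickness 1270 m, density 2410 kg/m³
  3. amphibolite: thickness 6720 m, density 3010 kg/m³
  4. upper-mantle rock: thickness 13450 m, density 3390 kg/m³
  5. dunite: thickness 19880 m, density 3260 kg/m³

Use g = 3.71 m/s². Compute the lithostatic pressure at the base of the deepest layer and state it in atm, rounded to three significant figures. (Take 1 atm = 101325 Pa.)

4980 atm

unconsolidated sand: 2000 kg/m³ × 3.71 m/s² × 1190 m = 8.830×10^6 Pa = 87.14 atm
mudstone: 2410 kg/m³ × 3.71 m/s² × 1270 m = 1.136×10^7 Pa = 112.1 atm
amphibolite: 3010 kg/m³ × 3.71 m/s² × 6720 m = 7.504×10^7 Pa = 740.6 atm
upper-mantle rock: 3390 kg/m³ × 3.71 m/s² × 13450 m = 1.692×10^8 Pa = 1669 atm
dunite: 3260 kg/m³ × 3.71 m/s² × 19880 m = 2.404×10^8 Pa = 2373 atm
Total = 87.14 + 112.1 + 740.6 + 1669 + 2373 = 4982.3 atm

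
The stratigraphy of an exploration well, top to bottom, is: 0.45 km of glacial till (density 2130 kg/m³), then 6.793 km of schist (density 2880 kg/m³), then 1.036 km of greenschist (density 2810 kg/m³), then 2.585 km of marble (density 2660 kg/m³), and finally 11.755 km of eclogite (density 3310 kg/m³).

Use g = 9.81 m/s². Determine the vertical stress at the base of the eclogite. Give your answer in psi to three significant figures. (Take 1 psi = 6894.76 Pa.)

98500 psi

glacial till: 2130 kg/m³ × 9.81 m/s² × 450 m = 9.403×10^6 Pa = 1364 psi
schist: 2880 kg/m³ × 9.81 m/s² × 6793 m = 1.919×10^8 Pa = 27836 psi
greenschist: 2810 kg/m³ × 9.81 m/s² × 1036 m = 2.856×10^7 Pa = 4142 psi
marble: 2660 kg/m³ × 9.81 m/s² × 2585 m = 6.745×10^7 Pa = 9783 psi
eclogite: 3310 kg/m³ × 9.81 m/s² × 11755 m = 3.817×10^8 Pa = 55361 psi
Total = 1364 + 27836 + 4142 + 9783 + 55361 = 98486 psi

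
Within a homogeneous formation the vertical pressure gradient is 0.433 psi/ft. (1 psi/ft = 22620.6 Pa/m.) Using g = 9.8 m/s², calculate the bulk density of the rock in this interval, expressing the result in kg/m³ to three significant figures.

ρ = (dP/dz)/g = 0.433 psi/ft / 9.8 m/s² = 9794.7 Pa/m / 9.8 m/s² = 999.46 kg/m³

999 kg/m³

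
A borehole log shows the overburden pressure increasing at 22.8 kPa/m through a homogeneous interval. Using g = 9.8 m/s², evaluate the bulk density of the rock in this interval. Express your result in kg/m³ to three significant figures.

ρ = (dP/dz)/g = 22.8 kPa/m / 9.8 m/s² = 22800 Pa/m / 9.8 m/s² = 2326.5 kg/m³

2330 kg/m³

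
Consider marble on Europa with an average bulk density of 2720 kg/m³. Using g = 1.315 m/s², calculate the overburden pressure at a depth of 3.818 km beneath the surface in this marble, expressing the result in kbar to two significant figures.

marble: 2720 kg/m³ × 1.315 m/s² × 3818 m = 1.366×10^7 Pa = 0.1366 kbar

0.14 kbar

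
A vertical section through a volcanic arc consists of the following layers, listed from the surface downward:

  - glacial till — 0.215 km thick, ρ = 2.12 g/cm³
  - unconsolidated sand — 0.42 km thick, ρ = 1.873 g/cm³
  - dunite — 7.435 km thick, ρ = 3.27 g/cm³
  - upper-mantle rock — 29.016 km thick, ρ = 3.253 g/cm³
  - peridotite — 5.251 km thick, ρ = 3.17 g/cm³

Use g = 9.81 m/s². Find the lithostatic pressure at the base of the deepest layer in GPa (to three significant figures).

glacial till: 2120 kg/m³ × 9.81 m/s² × 215 m = 4.471×10^6 Pa = 4.471×10^-3 GPa
unconsolidated sand: 1873 kg/m³ × 9.81 m/s² × 420 m = 7.717×10^6 Pa = 7.717×10^-3 GPa
dunite: 3270 kg/m³ × 9.81 m/s² × 7435 m = 2.385×10^8 Pa = 0.2385 GPa
upper-mantle rock: 3253 kg/m³ × 9.81 m/s² × 29016 m = 9.260×10^8 Pa = 0.9260 GPa
peridotite: 3170 kg/m³ × 9.81 m/s² × 5251 m = 1.633×10^8 Pa = 0.1633 GPa
Total = 4.471×10^-3 + 7.717×10^-3 + 0.2385 + 0.9260 + 0.1633 = 1.3399 GPa

1.34 GPa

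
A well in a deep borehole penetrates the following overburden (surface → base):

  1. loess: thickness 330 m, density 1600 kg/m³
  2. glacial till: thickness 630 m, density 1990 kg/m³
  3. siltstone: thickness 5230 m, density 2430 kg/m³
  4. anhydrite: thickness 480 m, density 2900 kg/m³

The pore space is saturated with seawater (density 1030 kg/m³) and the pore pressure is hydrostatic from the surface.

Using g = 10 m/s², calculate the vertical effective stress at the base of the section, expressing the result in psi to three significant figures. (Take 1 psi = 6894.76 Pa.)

13100 psi

Overburden (lithostatic) stress σ_v:
loess: 1600 kg/m³ × 10 m/s² × 330 m = 5.280×10^6 Pa = 5.280 MPa
glacial till: 1990 kg/m³ × 10 m/s² × 630 m = 1.254×10^7 Pa = 12.54 MPa
siltstone: 2430 kg/m³ × 10 m/s² × 5230 m = 1.271×10^8 Pa = 127.1 MPa
anhydrite: 2900 kg/m³ × 10 m/s² × 480 m = 1.392×10^7 Pa = 13.92 MPa
Total = 5.280 + 12.54 + 127.1 + 13.92 = 158.83 MPa
Pore pressure P_p = 1030 kg/m³ × 10 m/s² × 6670 m = 6.870×10^7 Pa = 68.70 MPa
Effective stress σ' = σ_v − P_p = 158.8 − 68.70 = 90.125 MPa = 13072 psi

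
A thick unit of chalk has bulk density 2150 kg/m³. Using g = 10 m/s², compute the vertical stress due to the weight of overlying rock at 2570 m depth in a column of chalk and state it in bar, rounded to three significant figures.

553 bar

chalk: 2150 kg/m³ × 10 m/s² × 2570 m = 5.526×10^7 Pa = 552.5 bar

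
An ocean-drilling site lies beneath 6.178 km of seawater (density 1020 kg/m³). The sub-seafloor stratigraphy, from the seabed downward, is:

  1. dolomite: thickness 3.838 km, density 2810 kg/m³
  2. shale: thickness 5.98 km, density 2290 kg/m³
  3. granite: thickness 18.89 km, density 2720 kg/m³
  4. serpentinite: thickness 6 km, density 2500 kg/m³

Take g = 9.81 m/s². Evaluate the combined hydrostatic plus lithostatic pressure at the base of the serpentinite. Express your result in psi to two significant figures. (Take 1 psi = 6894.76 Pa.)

seawater: 1020 kg/m³ × 9.81 m/s² × 6178 m = 6.182×10^7 Pa = 8966 psi
dolomite: 2810 kg/m³ × 9.81 m/s² × 3838 m = 1.058×10^8 Pa = 15345 psi
shale: 2290 kg/m³ × 9.81 m/s² × 5980 m = 1.343×10^8 Pa = 19484 psi
granite: 2720 kg/m³ × 9.81 m/s² × 18890 m = 5.040×10^8 Pa = 73106 psi
serpentinite: 2500 kg/m³ × 9.81 m/s² × 6000 m = 1.472×10^8 Pa = 21342 psi
Total = 8966 + 15345 + 19484 + 73106 + 21342 = 1.3824×10^5 psi

140000 psi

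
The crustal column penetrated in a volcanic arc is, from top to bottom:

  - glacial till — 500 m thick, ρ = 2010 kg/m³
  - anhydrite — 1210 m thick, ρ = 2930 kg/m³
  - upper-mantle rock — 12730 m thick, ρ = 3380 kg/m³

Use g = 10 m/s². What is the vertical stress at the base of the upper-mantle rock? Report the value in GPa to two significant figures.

0.48 GPa

glacial till: 2010 kg/m³ × 10 m/s² × 500 m = 1.005×10^7 Pa = 0.01005 GPa
anhydrite: 2930 kg/m³ × 10 m/s² × 1210 m = 3.545×10^7 Pa = 0.03545 GPa
upper-mantle rock: 3380 kg/m³ × 10 m/s² × 12730 m = 4.303×10^8 Pa = 0.4303 GPa
Total = 0.01005 + 0.03545 + 0.4303 = 0.47578 GPa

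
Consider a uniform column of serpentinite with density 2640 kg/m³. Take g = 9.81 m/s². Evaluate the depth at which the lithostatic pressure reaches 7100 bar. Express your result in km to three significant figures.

h = P/(ρg) = 7100 bar / (2640 kg/m³ × 9.81 m/s²) = 7.100×10^8 Pa / 25898 Pa/m = 27415 m
= 27.415 km

27.4 km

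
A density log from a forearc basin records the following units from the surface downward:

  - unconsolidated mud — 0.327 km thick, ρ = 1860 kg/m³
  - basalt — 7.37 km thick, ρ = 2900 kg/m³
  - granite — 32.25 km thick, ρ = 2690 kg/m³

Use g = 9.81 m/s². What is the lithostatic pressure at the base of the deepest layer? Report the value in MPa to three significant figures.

unconsolidated mud: 1860 kg/m³ × 9.81 m/s² × 327 m = 5.967×10^6 Pa = 5.967 MPa
basalt: 2900 kg/m³ × 9.81 m/s² × 7370 m = 2.097×10^8 Pa = 209.7 MPa
granite: 2690 kg/m³ × 9.81 m/s² × 32250 m = 8.510×10^8 Pa = 851.0 MPa
Total = 5.967 + 209.7 + 851.0 = 1066.7 MPa

1070 MPa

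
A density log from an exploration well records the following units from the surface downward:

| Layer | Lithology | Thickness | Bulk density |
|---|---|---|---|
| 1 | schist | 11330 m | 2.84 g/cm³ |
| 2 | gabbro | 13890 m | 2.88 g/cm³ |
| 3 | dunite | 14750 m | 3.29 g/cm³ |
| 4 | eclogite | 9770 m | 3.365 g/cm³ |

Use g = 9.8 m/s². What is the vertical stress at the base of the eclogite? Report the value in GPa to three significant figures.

1.51 GPa

schist: 2840 kg/m³ × 9.8 m/s² × 11330 m = 3.153×10^8 Pa = 0.3153 GPa
gabbro: 2880 kg/m³ × 9.8 m/s² × 13890 m = 3.920×10^8 Pa = 0.3920 GPa
dunite: 3290 kg/m³ × 9.8 m/s² × 14750 m = 4.756×10^8 Pa = 0.4756 GPa
eclogite: 3365 kg/m³ × 9.8 m/s² × 9770 m = 3.222×10^8 Pa = 0.3222 GPa
Total = 0.3153 + 0.3920 + 0.4756 + 0.3222 = 1.5051 GPa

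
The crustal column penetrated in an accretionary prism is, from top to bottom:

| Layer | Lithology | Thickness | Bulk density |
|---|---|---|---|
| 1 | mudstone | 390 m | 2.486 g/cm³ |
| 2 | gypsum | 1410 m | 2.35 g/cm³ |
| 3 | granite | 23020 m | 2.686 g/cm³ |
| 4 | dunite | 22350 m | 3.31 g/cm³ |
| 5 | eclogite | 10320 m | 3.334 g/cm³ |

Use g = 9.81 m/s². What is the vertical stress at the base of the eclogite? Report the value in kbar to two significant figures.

mudstone: 2486 kg/m³ × 9.81 m/s² × 390 m = 9.511×10^6 Pa = 0.09511 kbar
gypsum: 2350 kg/m³ × 9.81 m/s² × 1410 m = 3.251×10^7 Pa = 0.3251 kbar
granite: 2686 kg/m³ × 9.81 m/s² × 23020 m = 6.066×10^8 Pa = 6.066 kbar
dunite: 3310 kg/m³ × 9.81 m/s² × 22350 m = 7.257×10^8 Pa = 7.257 kbar
eclogite: 3334 kg/m³ × 9.81 m/s² × 10320 m = 3.375×10^8 Pa = 3.375 kbar
Total = 0.09511 + 0.3251 + 6.066 + 7.257 + 3.375 = 17.118 kbar

17 kbar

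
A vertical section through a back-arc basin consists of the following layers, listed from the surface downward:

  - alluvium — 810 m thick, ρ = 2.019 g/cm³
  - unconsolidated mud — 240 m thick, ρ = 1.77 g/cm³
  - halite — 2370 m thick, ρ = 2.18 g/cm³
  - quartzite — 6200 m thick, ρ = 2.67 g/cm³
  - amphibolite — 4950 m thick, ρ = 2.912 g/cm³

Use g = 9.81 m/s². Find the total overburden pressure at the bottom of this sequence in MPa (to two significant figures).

370 MPa

alluvium: 2019 kg/m³ × 9.81 m/s² × 810 m = 1.604×10^7 Pa = 16.04 MPa
unconsolidated mud: 1770 kg/m³ × 9.81 m/s² × 240 m = 4.167×10^6 Pa = 4.167 MPa
halite: 2180 kg/m³ × 9.81 m/s² × 2370 m = 5.068×10^7 Pa = 50.68 MPa
quartzite: 2670 kg/m³ × 9.81 m/s² × 6200 m = 1.624×10^8 Pa = 162.4 MPa
amphibolite: 2912 kg/m³ × 9.81 m/s² × 4950 m = 1.414×10^8 Pa = 141.4 MPa
Total = 16.04 + 4.167 + 50.68 + 162.4 + 141.4 = 374.69 MPa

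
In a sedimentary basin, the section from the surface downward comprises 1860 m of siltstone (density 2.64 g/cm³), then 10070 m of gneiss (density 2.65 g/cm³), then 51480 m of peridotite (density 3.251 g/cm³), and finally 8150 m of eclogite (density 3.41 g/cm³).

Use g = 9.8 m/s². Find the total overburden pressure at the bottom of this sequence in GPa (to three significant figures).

2.22 GPa

siltstone: 2640 kg/m³ × 9.8 m/s² × 1860 m = 4.812×10^7 Pa = 0.04812 GPa
gneiss: 2650 kg/m³ × 9.8 m/s² × 10070 m = 2.615×10^8 Pa = 0.2615 GPa
peridotite: 3251 kg/m³ × 9.8 m/s² × 51480 m = 1.640×10^9 Pa = 1.640 GPa
eclogite: 3410 kg/m³ × 9.8 m/s² × 8150 m = 2.724×10^8 Pa = 0.2724 GPa
Total = 0.04812 + 0.2615 + 1.640 + 0.2724 = 2.2221 GPa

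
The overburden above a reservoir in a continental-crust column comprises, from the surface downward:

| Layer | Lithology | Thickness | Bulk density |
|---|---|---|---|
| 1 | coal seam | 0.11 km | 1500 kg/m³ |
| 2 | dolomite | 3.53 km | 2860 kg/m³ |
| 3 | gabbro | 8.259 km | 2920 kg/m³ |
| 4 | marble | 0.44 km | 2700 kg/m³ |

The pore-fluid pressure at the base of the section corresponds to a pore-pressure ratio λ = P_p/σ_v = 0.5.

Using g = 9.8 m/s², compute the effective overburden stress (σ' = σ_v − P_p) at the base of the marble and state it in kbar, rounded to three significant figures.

1.74 kbar

Overburden (lithostatic) stress σ_v:
coal seam: 1500 kg/m³ × 9.8 m/s² × 110 m = 1.617×10^6 Pa = 1.617 MPa
dolomite: 2860 kg/m³ × 9.8 m/s² × 3530 m = 9.894×10^7 Pa = 98.94 MPa
gabbro: 2920 kg/m³ × 9.8 m/s² × 8259 m = 2.363×10^8 Pa = 236.3 MPa
marble: 2700 kg/m³ × 9.8 m/s² × 440 m = 1.164×10^7 Pa = 11.64 MPa
Total = 1.617 + 98.94 + 236.3 + 11.64 = 348.54 MPa
Pore pressure P_p = λ·σ_v = 0.5 × 348.5 MPa = 174.3 MPa
Effective stress σ' = σ_v − P_p = 348.5 − 174.3 = 174.27 MPa = 1.7427 kbar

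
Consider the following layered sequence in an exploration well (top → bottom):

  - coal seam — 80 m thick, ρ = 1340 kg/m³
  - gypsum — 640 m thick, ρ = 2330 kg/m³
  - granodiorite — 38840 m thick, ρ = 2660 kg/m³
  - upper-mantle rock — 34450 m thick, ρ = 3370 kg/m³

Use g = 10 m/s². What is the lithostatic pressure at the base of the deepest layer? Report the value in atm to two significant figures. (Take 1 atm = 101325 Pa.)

22000 atm

coal seam: 1340 kg/m³ × 10 m/s² × 80 m = 1.072×10^6 Pa = 10.58 atm
gypsum: 2330 kg/m³ × 10 m/s² × 640 m = 1.491×10^7 Pa = 147.2 atm
granodiorite: 2660 kg/m³ × 10 m/s² × 38840 m = 1.033×10^9 Pa = 10196 atm
upper-mantle rock: 3370 kg/m³ × 10 m/s² × 34450 m = 1.161×10^9 Pa = 11458 atm
Total = 10.58 + 147.2 + 10196 + 11458 = 21812 atm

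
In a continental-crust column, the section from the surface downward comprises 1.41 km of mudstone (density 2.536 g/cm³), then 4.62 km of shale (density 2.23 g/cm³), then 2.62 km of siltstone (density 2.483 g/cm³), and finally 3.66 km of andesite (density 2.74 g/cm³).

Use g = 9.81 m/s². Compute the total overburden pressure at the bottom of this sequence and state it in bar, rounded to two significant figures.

mudstone: 2536 kg/m³ × 9.81 m/s² × 1410 m = 3.508×10^7 Pa = 350.8 bar
shale: 2230 kg/m³ × 9.81 m/s² × 4620 m = 1.011×10^8 Pa = 1011 bar
siltstone: 2483 kg/m³ × 9.81 m/s² × 2620 m = 6.382×10^7 Pa = 638.2 bar
andesite: 2740 kg/m³ × 9.81 m/s² × 3660 m = 9.838×10^7 Pa = 983.8 bar
Total = 350.8 + 1011 + 638.2 + 983.8 = 2983.4 bar

3000 bar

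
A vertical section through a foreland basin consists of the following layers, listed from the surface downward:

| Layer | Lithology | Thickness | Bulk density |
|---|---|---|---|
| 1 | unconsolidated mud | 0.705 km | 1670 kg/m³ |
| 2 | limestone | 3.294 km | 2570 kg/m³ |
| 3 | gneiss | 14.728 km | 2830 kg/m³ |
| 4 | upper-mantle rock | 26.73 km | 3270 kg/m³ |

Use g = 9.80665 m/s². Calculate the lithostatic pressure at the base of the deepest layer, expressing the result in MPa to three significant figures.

1360 MPa

unconsolidated mud: 1670 kg/m³ × 9.80665 m/s² × 705 m = 1.155×10^7 Pa = 11.55 MPa
limestone: 2570 kg/m³ × 9.80665 m/s² × 3294 m = 8.302×10^7 Pa = 83.02 MPa
gneiss: 2830 kg/m³ × 9.80665 m/s² × 14728 m = 4.087×10^8 Pa = 408.7 MPa
upper-mantle rock: 3270 kg/m³ × 9.80665 m/s² × 26730 m = 8.572×10^8 Pa = 857.2 MPa
Total = 11.55 + 83.02 + 408.7 + 857.2 = 1360.5 MPa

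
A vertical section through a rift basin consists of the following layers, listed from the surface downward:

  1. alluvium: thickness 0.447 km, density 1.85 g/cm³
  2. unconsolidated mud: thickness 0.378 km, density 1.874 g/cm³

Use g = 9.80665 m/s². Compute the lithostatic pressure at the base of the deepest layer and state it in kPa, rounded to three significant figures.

15100 kPa

alluvium: 1850 kg/m³ × 9.80665 m/s² × 447 m = 8.110×10^6 Pa = 8110 kPa
unconsolidated mud: 1874 kg/m³ × 9.80665 m/s² × 378 m = 6.947×10^6 Pa = 6947 kPa
Total = 8110 + 6947 = 15056 kPa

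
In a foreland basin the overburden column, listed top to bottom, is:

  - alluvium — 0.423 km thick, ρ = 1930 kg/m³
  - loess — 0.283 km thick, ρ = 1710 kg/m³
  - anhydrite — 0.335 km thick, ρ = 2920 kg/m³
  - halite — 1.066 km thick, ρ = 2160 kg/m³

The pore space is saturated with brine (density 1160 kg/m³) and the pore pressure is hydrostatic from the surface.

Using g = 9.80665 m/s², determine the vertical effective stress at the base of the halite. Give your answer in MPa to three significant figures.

Overburden (lithostatic) stress σ_v:
alluvium: 1930 kg/m³ × 9.80665 m/s² × 423 m = 8.006×10^6 Pa = 8.006 MPa
loess: 1710 kg/m³ × 9.80665 m/s² × 283 m = 4.746×10^6 Pa = 4.746 MPa
anhydrite: 2920 kg/m³ × 9.80665 m/s² × 335 m = 9.593×10^6 Pa = 9.593 MPa
halite: 2160 kg/m³ × 9.80665 m/s² × 1066 m = 2.258×10^7 Pa = 22.58 MPa
Total = 8.006 + 4.746 + 9.593 + 22.58 = 44.925 MPa
Pore pressure P_p = 1160 kg/m³ × 9.80665 m/s² × 2107 m = 2.397×10^7 Pa = 23.97 MPa
Effective stress σ' = σ_v − P_p = 44.93 − 23.97 = 20.956 MPa

21.0 MPa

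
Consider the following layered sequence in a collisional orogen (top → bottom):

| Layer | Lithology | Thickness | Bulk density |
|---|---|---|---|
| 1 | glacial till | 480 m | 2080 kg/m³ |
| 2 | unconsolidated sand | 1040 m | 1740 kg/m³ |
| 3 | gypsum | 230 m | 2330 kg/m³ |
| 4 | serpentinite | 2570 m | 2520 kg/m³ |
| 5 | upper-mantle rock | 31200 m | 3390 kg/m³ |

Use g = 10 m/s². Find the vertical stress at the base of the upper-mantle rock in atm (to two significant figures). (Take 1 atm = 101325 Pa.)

11000 atm

glacial till: 2080 kg/m³ × 10 m/s² × 480 m = 9.984×10^6 Pa = 98.53 atm
unconsolidated sand: 1740 kg/m³ × 10 m/s² × 1040 m = 1.810×10^7 Pa = 178.6 atm
gypsum: 2330 kg/m³ × 10 m/s² × 230 m = 5.359×10^6 Pa = 52.89 atm
serpentinite: 2520 kg/m³ × 10 m/s² × 2570 m = 6.476×10^7 Pa = 639.2 atm
upper-mantle rock: 3390 kg/m³ × 10 m/s² × 31200 m = 1.058×10^9 Pa = 10438 atm
Total = 98.53 + 178.6 + 52.89 + 639.2 + 10438 = 11408 atm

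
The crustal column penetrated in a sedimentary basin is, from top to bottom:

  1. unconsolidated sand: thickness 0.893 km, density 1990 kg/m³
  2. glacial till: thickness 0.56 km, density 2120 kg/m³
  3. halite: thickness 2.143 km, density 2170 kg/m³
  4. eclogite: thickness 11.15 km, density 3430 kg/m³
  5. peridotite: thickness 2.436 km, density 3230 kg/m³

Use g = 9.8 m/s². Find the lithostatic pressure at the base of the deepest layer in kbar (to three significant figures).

unconsolidated sand: 1990 kg/m³ × 9.8 m/s² × 893 m = 1.742×10^7 Pa = 0.1742 kbar
glacial till: 2120 kg/m³ × 9.8 m/s² × 560 m = 1.163×10^7 Pa = 0.1163 kbar
halite: 2170 kg/m³ × 9.8 m/s² × 2143 m = 4.557×10^7 Pa = 0.4557 kbar
eclogite: 3430 kg/m³ × 9.8 m/s² × 11150 m = 3.748×10^8 Pa = 3.748 kbar
peridotite: 3230 kg/m³ × 9.8 m/s² × 2436 m = 7.711×10^7 Pa = 0.7711 kbar
Total = 0.1742 + 0.1163 + 0.4557 + 3.748 + 0.7711 = 5.2653 kbar

5.27 kbar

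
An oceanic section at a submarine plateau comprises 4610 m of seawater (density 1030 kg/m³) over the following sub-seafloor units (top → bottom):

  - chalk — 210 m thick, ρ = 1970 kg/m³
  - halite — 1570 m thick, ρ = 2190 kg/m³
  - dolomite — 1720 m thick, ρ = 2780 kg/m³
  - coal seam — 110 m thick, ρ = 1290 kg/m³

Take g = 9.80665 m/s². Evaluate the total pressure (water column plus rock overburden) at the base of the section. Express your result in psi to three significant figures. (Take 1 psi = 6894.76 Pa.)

seawater: 1030 kg/m³ × 9.80665 m/s² × 4610 m = 4.656×10^7 Pa = 6754 psi
chalk: 1970 kg/m³ × 9.80665 m/s² × 210 m = 4.057×10^6 Pa = 588.4 psi
halite: 2190 kg/m³ × 9.80665 m/s² × 1570 m = 3.372×10^7 Pa = 4890 psi
dolomite: 2780 kg/m³ × 9.80665 m/s² × 1720 m = 4.689×10^7 Pa = 6801 psi
coal seam: 1290 kg/m³ × 9.80665 m/s² × 110 m = 1.392×10^6 Pa = 201.8 psi
Total = 6754 + 588.4 + 4890 + 6801 + 201.8 = 19235 psi

19200 psi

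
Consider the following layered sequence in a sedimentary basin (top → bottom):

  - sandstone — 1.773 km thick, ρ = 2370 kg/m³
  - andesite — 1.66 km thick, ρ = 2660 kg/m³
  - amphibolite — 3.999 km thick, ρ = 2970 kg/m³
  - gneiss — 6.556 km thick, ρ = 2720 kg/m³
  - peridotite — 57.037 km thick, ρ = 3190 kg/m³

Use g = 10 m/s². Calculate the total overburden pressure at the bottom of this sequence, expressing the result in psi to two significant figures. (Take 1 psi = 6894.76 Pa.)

320000 psi

sandstone: 2370 kg/m³ × 10 m/s² × 1773 m = 4.202×10^7 Pa = 6095 psi
andesite: 2660 kg/m³ × 10 m/s² × 1660 m = 4.416×10^7 Pa = 6404 psi
amphibolite: 2970 kg/m³ × 10 m/s² × 3999 m = 1.188×10^8 Pa = 17226 psi
gneiss: 2720 kg/m³ × 10 m/s² × 6556 m = 1.783×10^8 Pa = 25864 psi
peridotite: 3190 kg/m³ × 10 m/s² × 57037 m = 1.819×10^9 Pa = 2.639×10^5 psi
Total = 6095 + 6404 + 17226 + 25864 + 2.639×10^5 = 3.1948×10^5 psi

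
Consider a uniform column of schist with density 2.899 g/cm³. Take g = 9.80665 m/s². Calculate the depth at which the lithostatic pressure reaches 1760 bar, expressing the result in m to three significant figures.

h = P/(ρg) = 1760 bar / (2899 kg/m³ × 9.80665 m/s²) = 1.760×10^8 Pa / 28429 Pa/m = 6190.8 m

6190 m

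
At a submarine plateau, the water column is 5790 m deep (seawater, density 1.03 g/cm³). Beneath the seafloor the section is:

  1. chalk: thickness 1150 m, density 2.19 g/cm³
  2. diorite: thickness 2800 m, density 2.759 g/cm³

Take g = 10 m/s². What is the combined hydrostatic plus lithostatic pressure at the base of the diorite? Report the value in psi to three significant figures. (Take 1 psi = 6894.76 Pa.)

23500 psi

seawater: 1030 kg/m³ × 10 m/s² × 5790 m = 5.964×10^7 Pa = 8650 psi
chalk: 2190 kg/m³ × 10 m/s² × 1150 m = 2.518×10^7 Pa = 3653 psi
diorite: 2759 kg/m³ × 10 m/s² × 2800 m = 7.725×10^7 Pa = 11204 psi
Total = 8650 + 3653 + 11204 = 23507 psi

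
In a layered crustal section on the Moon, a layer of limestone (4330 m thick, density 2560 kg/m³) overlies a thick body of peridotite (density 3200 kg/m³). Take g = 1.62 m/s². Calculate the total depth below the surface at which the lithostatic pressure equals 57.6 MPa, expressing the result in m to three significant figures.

Pressure at base of upper layers: 2560×1.62×4330 = 1.796×10^7 Pa = 17.96 MPa
Remaining pressure to be supplied by peridotite: 5.760×10^7 − 1.796×10^7 = 3.964×10^7 Pa
Additional depth in peridotite = 3.964×10^7 Pa / (3200 kg/m³ × 1.62 m/s²) = 7647.1 m
Total depth = 4330 m + 7647.1 m = 11977 m

12000 m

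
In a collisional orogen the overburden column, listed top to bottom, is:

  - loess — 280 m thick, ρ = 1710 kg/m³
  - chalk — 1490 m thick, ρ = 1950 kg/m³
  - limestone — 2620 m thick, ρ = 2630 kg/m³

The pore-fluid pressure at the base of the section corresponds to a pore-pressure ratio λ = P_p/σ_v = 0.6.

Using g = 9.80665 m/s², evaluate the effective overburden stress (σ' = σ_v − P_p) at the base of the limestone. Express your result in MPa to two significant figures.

Overburden (lithostatic) stress σ_v:
loess: 1710 kg/m³ × 9.80665 m/s² × 280 m = 4.695×10^6 Pa = 4.695 MPa
chalk: 1950 kg/m³ × 9.80665 m/s² × 1490 m = 2.849×10^7 Pa = 28.49 MPa
limestone: 2630 kg/m³ × 9.80665 m/s² × 2620 m = 6.757×10^7 Pa = 67.57 MPa
Total = 4.695 + 28.49 + 67.57 = 100.76 MPa
Pore pressure P_p = λ·σ_v = 0.6 × 100.8 MPa = 60.46 MPa
Effective stress σ' = σ_v − P_p = 100.8 − 60.46 = 40.305 MPa

40 MPa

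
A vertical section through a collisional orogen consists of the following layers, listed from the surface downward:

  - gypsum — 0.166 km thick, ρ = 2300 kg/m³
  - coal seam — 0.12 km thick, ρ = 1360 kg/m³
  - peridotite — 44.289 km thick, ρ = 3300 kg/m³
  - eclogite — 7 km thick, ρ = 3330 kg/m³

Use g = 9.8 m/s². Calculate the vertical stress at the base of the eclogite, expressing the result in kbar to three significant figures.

16.7 kbar

gypsum: 2300 kg/m³ × 9.8 m/s² × 166 m = 3.742×10^6 Pa = 0.03742 kbar
coal seam: 1360 kg/m³ × 9.8 m/s² × 120 m = 1.599×10^6 Pa = 0.01599 kbar
peridotite: 3300 kg/m³ × 9.8 m/s² × 44289 m = 1.432×10^9 Pa = 14.32 kbar
eclogite: 3330 kg/m³ × 9.8 m/s² × 7000 m = 2.284×10^8 Pa = 2.284 kbar
Total = 0.03742 + 0.01599 + 14.32 + 2.284 = 16.661 kbar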